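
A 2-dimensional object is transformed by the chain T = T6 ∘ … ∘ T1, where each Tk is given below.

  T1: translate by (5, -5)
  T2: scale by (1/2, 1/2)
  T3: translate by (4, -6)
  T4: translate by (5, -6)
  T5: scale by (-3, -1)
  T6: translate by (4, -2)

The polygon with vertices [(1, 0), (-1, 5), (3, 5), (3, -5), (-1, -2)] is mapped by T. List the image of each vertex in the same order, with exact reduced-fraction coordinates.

image vertices: (-32, 25/2), (-29, 10), (-35, 10), (-35, 15), (-29, 27/2)

T1 translate by (5, -5): (1, 0) → (6, -5); (-1, 5) → (4, 0); (3, 5) → (8, 0); (3, -5) → (8, -10); (-1, -2) → (4, -7)
T2 scale by (1/2, 1/2): (6, -5) → (3, -5/2); (4, 0) → (2, 0); (8, 0) → (4, 0); (8, -10) → (4, -5); (4, -7) → (2, -7/2)
T3 translate by (4, -6): (3, -5/2) → (7, -17/2); (2, 0) → (6, -6); (4, 0) → (8, -6); (4, -5) → (8, -11); (2, -7/2) → (6, -19/2)
T4 translate by (5, -6): (7, -17/2) → (12, -29/2); (6, -6) → (11, -12); (8, -6) → (13, -12); (8, -11) → (13, -17); (6, -19/2) → (11, -31/2)
T5 scale by (-3, -1): (12, -29/2) → (-36, 29/2); (11, -12) → (-33, 12); (13, -12) → (-39, 12); (13, -17) → (-39, 17); (11, -31/2) → (-33, 31/2)
T6 translate by (4, -2): (-36, 29/2) → (-32, 25/2); (-33, 12) → (-29, 10); (-39, 12) → (-35, 10); (-39, 17) → (-35, 15); (-33, 31/2) → (-29, 27/2)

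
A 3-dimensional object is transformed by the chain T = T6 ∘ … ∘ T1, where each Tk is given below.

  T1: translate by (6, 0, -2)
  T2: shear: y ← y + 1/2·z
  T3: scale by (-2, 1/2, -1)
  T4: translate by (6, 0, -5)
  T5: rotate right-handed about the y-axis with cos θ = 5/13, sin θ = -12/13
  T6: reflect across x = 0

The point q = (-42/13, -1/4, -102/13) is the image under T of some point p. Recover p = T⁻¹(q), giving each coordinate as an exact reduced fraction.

p = (0, -1, 3)

T1 = [1 0 0 6; 0 1 0 0; 0 0 1 -2; 0 0 0 1]
T2·T1 = [1 0 0 6; 0 1 1/2 -1; 0 0 1 -2; 0 0 0 1]
T3·…·T1 = [-2 0 0 -12; 0 1/2 1/4 -1/2; 0 0 -1 2; 0 0 0 1]
T4·…·T1 = [-2 0 0 -6; 0 1/2 1/4 -1/2; 0 0 -1 -3; 0 0 0 1]
T5·…·T1 = [-10/13 0 12/13 6/13; 0 1/2 1/4 -1/2; -24/13 0 -5/13 -87/13; 0 0 0 1]
T6·…·T1 = [10/13 0 -12/13 -6/13; 0 1/2 1/4 -1/2; -24/13 0 -5/13 -87/13; 0 0 0 1]
det M = -1; M⁻¹ = [5/26 0 -6/13 -3; 6/13 2 5/26 5/2; -12/13 0 -5/13 -3; 0 0 0 1]
M⁻¹ · (-42/13, -1/4, -102/13)ᵀ = (0, -1, 3)ᵀ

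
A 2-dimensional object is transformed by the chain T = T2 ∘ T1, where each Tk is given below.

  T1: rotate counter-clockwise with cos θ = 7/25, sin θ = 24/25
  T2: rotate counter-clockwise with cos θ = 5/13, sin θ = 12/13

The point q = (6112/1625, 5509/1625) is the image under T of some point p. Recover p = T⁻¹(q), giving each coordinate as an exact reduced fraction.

p = (-4/5, -5)

T1 = [7/25 -24/25 0; 24/25 7/25 0; 0 0 1]
T2·T1 = [-253/325 -204/325 0; 204/325 -253/325 0; 0 0 1]
det M = 1; M⁻¹ = [-253/325 204/325 0; -204/325 -253/325 0; 0 0 1]
M⁻¹ · (6112/1625, 5509/1625)ᵀ = (-4/5, -5)ᵀ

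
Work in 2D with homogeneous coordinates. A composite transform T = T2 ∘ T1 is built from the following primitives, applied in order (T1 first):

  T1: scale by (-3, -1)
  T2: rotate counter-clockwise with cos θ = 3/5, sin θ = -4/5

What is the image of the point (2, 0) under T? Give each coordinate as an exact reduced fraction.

T(p) = (-18/5, 24/5)

T1 scale by (-3, -1): (2, 0) → (-6, 0)
T2 rotate counter-clockwise with cos θ = 3/5, sin θ = -4/5: (-6, 0) → (-18/5, 24/5)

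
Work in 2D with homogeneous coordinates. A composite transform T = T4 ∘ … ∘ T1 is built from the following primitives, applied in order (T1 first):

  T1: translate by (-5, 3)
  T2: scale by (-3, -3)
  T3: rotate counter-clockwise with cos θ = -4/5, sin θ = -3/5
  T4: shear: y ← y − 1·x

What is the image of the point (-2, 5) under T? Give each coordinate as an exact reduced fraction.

T(p) = (-156/5, 189/5)

T1 translate by (-5, 3): (-2, 5) → (-7, 8)
T2 scale by (-3, -3): (-7, 8) → (21, -24)
T3 rotate counter-clockwise with cos θ = -4/5, sin θ = -3/5: (21, -24) → (-156/5, 33/5)
T4 shear: y ← y − 1·x: (-156/5, 33/5) → (-156/5, 189/5)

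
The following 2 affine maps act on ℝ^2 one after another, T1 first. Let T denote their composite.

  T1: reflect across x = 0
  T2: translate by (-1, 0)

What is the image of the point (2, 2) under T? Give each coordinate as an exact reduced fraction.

T(p) = (-3, 2)

T1 reflect across x = 0: (2, 2) → (-2, 2)
T2 translate by (-1, 0): (-2, 2) → (-3, 2)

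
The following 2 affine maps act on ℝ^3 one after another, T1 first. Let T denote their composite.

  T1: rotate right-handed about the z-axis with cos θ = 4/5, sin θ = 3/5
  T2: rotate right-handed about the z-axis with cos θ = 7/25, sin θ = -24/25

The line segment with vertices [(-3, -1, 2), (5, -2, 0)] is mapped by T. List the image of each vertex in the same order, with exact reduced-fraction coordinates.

T1 rotate right-handed about the z-axis with cos θ = 4/5, sin θ = 3/5: (-3, -1, 2) → (-9/5, -13/5, 2); (5, -2, 0) → (26/5, 7/5, 0)
T2 rotate right-handed about the z-axis with cos θ = 7/25, sin θ = -24/25: (-9/5, -13/5, 2) → (-3, 1, 2); (26/5, 7/5, 0) → (14/5, -23/5, 0)

image vertices: (-3, 1, 2), (14/5, -23/5, 0)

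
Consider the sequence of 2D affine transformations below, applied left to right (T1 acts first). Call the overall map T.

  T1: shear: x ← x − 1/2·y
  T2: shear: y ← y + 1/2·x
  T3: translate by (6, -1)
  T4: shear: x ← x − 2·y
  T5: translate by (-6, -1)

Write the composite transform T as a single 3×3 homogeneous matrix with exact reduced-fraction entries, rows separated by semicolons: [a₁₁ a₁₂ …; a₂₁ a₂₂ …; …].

T1 = [1 -1/2 0; 0 1 0; 0 0 1]
T2·T1 = [1 -1/2 0; 1/2 3/4 0; 0 0 1]
T3·…·T1 = [1 -1/2 6; 1/2 3/4 -1; 0 0 1]
T4·…·T1 = [0 -2 8; 1/2 3/4 -1; 0 0 1]
T5·…·T1 = [0 -2 2; 1/2 3/4 -2; 0 0 1]

T = [0 -2 2; 1/2 3/4 -2; 0 0 1]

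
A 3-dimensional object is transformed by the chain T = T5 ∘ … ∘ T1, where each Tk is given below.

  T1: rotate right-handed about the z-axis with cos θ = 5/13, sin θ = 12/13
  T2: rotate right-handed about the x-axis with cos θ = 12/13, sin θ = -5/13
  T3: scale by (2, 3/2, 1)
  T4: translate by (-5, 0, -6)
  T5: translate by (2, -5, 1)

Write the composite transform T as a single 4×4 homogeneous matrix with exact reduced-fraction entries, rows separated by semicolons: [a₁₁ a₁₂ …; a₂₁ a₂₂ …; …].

T1 = [5/13 -12/13 0 0; 12/13 5/13 0 0; 0 0 1 0; 0 0 0 1]
T2·T1 = [5/13 -12/13 0 0; 144/169 60/169 5/13 0; -60/169 -25/169 12/13 0; 0 0 0 1]
T3·…·T1 = [10/13 -24/13 0 0; 216/169 90/169 15/26 0; -60/169 -25/169 12/13 0; 0 0 0 1]
T4·…·T1 = [10/13 -24/13 0 -5; 216/169 90/169 15/26 0; -60/169 -25/169 12/13 -6; 0 0 0 1]
T5·…·T1 = [10/13 -24/13 0 -3; 216/169 90/169 15/26 -5; -60/169 -25/169 12/13 -5; 0 0 0 1]

T = [10/13 -24/13 0 -3; 216/169 90/169 15/26 -5; -60/169 -25/169 12/13 -5; 0 0 0 1]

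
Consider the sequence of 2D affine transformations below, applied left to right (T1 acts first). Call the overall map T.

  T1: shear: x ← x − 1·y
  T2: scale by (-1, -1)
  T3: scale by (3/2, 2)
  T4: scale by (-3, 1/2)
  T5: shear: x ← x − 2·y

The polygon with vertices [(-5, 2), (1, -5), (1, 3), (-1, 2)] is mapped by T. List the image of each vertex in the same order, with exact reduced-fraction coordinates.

T1 shear: x ← x − 1·y: (-5, 2) → (-7, 2); (1, -5) → (6, -5); (1, 3) → (-2, 3); (-1, 2) → (-3, 2)
T2 scale by (-1, -1): (-7, 2) → (7, -2); (6, -5) → (-6, 5); (-2, 3) → (2, -3); (-3, 2) → (3, -2)
T3 scale by (3/2, 2): (7, -2) → (21/2, -4); (-6, 5) → (-9, 10); (2, -3) → (3, -6); (3, -2) → (9/2, -4)
T4 scale by (-3, 1/2): (21/2, -4) → (-63/2, -2); (-9, 10) → (27, 5); (3, -6) → (-9, -3); (9/2, -4) → (-27/2, -2)
T5 shear: x ← x − 2·y: (-63/2, -2) → (-55/2, -2); (27, 5) → (17, 5); (-9, -3) → (-3, -3); (-27/2, -2) → (-19/2, -2)

image vertices: (-55/2, -2), (17, 5), (-3, -3), (-19/2, -2)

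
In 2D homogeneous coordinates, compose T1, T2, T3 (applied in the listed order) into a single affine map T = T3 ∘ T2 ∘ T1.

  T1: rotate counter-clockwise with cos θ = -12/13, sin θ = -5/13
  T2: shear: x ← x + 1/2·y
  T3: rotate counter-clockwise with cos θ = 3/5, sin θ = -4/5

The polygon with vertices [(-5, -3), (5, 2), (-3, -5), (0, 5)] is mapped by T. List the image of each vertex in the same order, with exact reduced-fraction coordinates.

T1 rotate counter-clockwise with cos θ = -12/13, sin θ = -5/13: (-5, -3) → (45/13, 61/13); (5, 2) → (-50/13, -49/13); (-3, -5) → (11/13, 75/13); (0, 5) → (25/13, -60/13)
T2 shear: x ← x + 1/2·y: (45/13, 61/13) → (151/26, 61/13); (-50/13, -49/13) → (-149/26, -49/13); (11/13, 75/13) → (97/26, 75/13); (25/13, -60/13) → (-5/13, -60/13)
T3 rotate counter-clockwise with cos θ = 3/5, sin θ = -4/5: (151/26, 61/13) → (941/130, -119/65); (-149/26, -49/13) → (-839/130, 151/65); (97/26, 75/13) → (891/130, 31/65); (-5/13, -60/13) → (-51/13, -32/13)

image vertices: (941/130, -119/65), (-839/130, 151/65), (891/130, 31/65), (-51/13, -32/13)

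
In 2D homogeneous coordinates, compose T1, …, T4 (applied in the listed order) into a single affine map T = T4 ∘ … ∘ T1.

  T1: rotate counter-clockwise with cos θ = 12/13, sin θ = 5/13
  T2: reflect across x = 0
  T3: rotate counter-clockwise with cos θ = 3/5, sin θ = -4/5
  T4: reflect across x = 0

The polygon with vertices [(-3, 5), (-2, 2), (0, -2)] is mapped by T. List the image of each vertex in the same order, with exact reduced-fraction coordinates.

T1 rotate counter-clockwise with cos θ = 12/13, sin θ = 5/13: (-3, 5) → (-61/13, 45/13); (-2, 2) → (-34/13, 14/13); (0, -2) → (10/13, -24/13)
T2 reflect across x = 0: (-61/13, 45/13) → (61/13, 45/13); (-34/13, 14/13) → (34/13, 14/13); (10/13, -24/13) → (-10/13, -24/13)
T3 rotate counter-clockwise with cos θ = 3/5, sin θ = -4/5: (61/13, 45/13) → (363/65, -109/65); (34/13, 14/13) → (158/65, -94/65); (-10/13, -24/13) → (-126/65, -32/65)
T4 reflect across x = 0: (363/65, -109/65) → (-363/65, -109/65); (158/65, -94/65) → (-158/65, -94/65); (-126/65, -32/65) → (126/65, -32/65)

image vertices: (-363/65, -109/65), (-158/65, -94/65), (126/65, -32/65)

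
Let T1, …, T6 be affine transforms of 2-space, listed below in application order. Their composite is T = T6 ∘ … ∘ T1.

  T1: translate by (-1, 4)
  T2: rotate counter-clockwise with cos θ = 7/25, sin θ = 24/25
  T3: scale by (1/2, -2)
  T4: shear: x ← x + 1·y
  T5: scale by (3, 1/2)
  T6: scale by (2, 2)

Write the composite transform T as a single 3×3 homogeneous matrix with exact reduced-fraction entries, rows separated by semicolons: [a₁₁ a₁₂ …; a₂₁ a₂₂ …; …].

T1 = [1 0 -1; 0 1 4; 0 0 1]
T2·T1 = [7/25 -24/25 -103/25; 24/25 7/25 4/25; 0 0 1]
T3·…·T1 = [7/50 -12/25 -103/50; -48/25 -14/25 -8/25; 0 0 1]
T4·…·T1 = [-89/50 -26/25 -119/50; -48/25 -14/25 -8/25; 0 0 1]
T5·…·T1 = [-267/50 -78/25 -357/50; -24/25 -7/25 -4/25; 0 0 1]
T6·…·T1 = [-267/25 -156/25 -357/25; -48/25 -14/25 -8/25; 0 0 1]

T = [-267/25 -156/25 -357/25; -48/25 -14/25 -8/25; 0 0 1]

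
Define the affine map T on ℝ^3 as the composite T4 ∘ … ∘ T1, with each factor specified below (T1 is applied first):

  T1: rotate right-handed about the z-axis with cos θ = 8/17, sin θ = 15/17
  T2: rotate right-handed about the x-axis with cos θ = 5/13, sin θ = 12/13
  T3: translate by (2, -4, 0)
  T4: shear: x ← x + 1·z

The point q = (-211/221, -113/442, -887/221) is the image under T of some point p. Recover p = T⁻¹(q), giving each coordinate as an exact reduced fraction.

p = (-3/2, -2, -5)

T1 = [8/17 -15/17 0 0; 15/17 8/17 0 0; 0 0 1 0; 0 0 0 1]
T2·T1 = [8/17 -15/17 0 0; 75/221 40/221 -12/13 0; 180/221 96/221 5/13 0; 0 0 0 1]
T3·…·T1 = [8/17 -15/17 0 2; 75/221 40/221 -12/13 -4; 180/221 96/221 5/13 0; 0 0 0 1]
T4·…·T1 = [284/221 -99/221 5/13 2; 75/221 40/221 -12/13 -4; 180/221 96/221 5/13 0; 0 0 0 1]
det M = 1; M⁻¹ = [8/17 75/221 76/221 92/221; -15/17 40/221 291/221 550/221; 0 -12/13 5/13 -48/13; 0 0 0 1]
M⁻¹ · (-211/221, -113/442, -887/221)ᵀ = (-3/2, -2, -5)ᵀ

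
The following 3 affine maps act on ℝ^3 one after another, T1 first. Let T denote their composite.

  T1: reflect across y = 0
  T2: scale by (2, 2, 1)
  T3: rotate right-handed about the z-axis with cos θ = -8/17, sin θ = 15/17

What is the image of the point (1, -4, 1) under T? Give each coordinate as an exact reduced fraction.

T(p) = (-8, -2, 1)

T1 reflect across y = 0: (1, -4, 1) → (1, 4, 1)
T2 scale by (2, 2, 1): (1, 4, 1) → (2, 8, 1)
T3 rotate right-handed about the z-axis with cos θ = -8/17, sin θ = 15/17: (2, 8, 1) → (-8, -2, 1)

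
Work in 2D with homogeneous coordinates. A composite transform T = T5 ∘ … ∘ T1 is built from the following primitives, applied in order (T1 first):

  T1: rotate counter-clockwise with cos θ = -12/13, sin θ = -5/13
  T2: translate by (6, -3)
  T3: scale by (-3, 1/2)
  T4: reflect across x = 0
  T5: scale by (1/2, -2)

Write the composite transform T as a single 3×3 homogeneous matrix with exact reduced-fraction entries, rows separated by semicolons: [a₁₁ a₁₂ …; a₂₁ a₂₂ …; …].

T1 = [-12/13 5/13 0; -5/13 -12/13 0; 0 0 1]
T2·T1 = [-12/13 5/13 6; -5/13 -12/13 -3; 0 0 1]
T3·…·T1 = [36/13 -15/13 -18; -5/26 -6/13 -3/2; 0 0 1]
T4·…·T1 = [-36/13 15/13 18; -5/26 -6/13 -3/2; 0 0 1]
T5·…·T1 = [-18/13 15/26 9; 5/13 12/13 3; 0 0 1]

T = [-18/13 15/26 9; 5/13 12/13 3; 0 0 1]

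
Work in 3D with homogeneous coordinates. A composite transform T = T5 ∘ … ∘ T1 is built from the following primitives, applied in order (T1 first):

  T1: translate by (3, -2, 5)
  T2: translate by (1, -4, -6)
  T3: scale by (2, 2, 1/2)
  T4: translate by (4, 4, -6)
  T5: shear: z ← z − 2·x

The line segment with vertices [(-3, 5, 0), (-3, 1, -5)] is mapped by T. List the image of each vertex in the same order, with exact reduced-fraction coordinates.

image vertices: (6, 2, -37/2), (6, -6, -21)

T1 translate by (3, -2, 5): (-3, 5, 0) → (0, 3, 5); (-3, 1, -5) → (0, -1, 0)
T2 translate by (1, -4, -6): (0, 3, 5) → (1, -1, -1); (0, -1, 0) → (1, -5, -6)
T3 scale by (2, 2, 1/2): (1, -1, -1) → (2, -2, -1/2); (1, -5, -6) → (2, -10, -3)
T4 translate by (4, 4, -6): (2, -2, -1/2) → (6, 2, -13/2); (2, -10, -3) → (6, -6, -9)
T5 shear: z ← z − 2·x: (6, 2, -13/2) → (6, 2, -37/2); (6, -6, -9) → (6, -6, -21)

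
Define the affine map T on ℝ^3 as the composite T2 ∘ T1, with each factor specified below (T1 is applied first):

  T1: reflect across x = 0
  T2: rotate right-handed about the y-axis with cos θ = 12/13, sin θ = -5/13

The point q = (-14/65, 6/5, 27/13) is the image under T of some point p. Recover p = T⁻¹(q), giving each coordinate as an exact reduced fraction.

p = (-3/5, 6/5, 2)

T1 = [-1 0 0 0; 0 1 0 0; 0 0 1 0; 0 0 0 1]
T2·T1 = [-12/13 0 -5/13 0; 0 1 0 0; -5/13 0 12/13 0; 0 0 0 1]
det M = -1; M⁻¹ = [-12/13 0 -5/13 0; 0 1 0 0; -5/13 0 12/13 0; 0 0 0 1]
M⁻¹ · (-14/65, 6/5, 27/13)ᵀ = (-3/5, 6/5, 2)ᵀ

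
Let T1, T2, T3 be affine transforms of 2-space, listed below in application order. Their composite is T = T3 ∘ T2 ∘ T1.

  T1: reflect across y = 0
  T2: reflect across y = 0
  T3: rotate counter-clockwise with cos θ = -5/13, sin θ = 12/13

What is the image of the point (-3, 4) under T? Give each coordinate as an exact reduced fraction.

T(p) = (-33/13, -56/13)

T1 reflect across y = 0: (-3, 4) → (-3, -4)
T2 reflect across y = 0: (-3, -4) → (-3, 4)
T3 rotate counter-clockwise with cos θ = -5/13, sin θ = 12/13: (-3, 4) → (-33/13, -56/13)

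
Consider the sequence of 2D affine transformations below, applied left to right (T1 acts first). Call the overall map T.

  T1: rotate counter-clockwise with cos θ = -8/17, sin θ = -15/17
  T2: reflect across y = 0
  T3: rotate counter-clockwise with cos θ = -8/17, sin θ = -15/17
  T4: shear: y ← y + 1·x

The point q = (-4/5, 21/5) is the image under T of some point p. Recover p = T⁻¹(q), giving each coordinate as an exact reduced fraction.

T1 = [-8/17 15/17 0; -15/17 -8/17 0; 0 0 1]
T2·T1 = [-8/17 15/17 0; 15/17 8/17 0; 0 0 1]
T3·…·T1 = [1 0 0; 0 -1 0; 0 0 1]
T4·…·T1 = [1 0 0; 1 -1 0; 0 0 1]
det M = -1; M⁻¹ = [1 0 0; 1 -1 0; 0 0 1]
M⁻¹ · (-4/5, 21/5)ᵀ = (-4/5, -5)ᵀ

p = (-4/5, -5)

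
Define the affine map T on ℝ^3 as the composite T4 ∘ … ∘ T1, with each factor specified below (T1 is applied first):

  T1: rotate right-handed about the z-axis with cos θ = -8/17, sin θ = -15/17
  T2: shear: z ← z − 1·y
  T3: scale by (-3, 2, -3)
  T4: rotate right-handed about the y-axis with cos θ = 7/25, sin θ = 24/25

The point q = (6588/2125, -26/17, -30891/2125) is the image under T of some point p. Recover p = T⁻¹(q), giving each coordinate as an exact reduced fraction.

T1 = [-8/17 15/17 0 0; -15/17 -8/17 0 0; 0 0 1 0; 0 0 0 1]
T2·T1 = [-8/17 15/17 0 0; -15/17 -8/17 0 0; 15/17 8/17 1 0; 0 0 0 1]
T3·…·T1 = [24/17 -45/17 0 0; -30/17 -16/17 0 0; -45/17 -24/17 -3 0; 0 0 0 1]
T4·…·T1 = [-912/425 -891/425 -72/25 0; -30/17 -16/17 0 0; -891/425 912/425 -21/25 0; 0 0 0 1]
det M = 18; M⁻¹ = [56/1275 -15/34 -64/425 0; -7/85 -4/17 24/85 0; -8/25 1/2 -7/75 0; 0 0 0 1]
M⁻¹ · (6588/2125, -26/17, -30891/2125)ᵀ = (3, -4, -2/5)ᵀ

p = (3, -4, -2/5)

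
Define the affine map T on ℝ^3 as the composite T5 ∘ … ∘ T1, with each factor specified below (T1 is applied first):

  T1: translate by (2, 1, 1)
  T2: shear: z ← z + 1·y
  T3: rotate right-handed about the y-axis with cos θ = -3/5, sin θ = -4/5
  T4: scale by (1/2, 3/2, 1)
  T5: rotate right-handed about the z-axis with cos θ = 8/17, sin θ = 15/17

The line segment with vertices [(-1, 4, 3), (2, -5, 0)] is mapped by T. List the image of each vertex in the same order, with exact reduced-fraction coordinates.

image vertices: (-1437/170, 3/34, -23/5), (90/17, -48/17, 5)

T1 translate by (2, 1, 1): (-1, 4, 3) → (1, 5, 4); (2, -5, 0) → (4, -4, 1)
T2 shear: z ← z + 1·y: (1, 5, 4) → (1, 5, 9); (4, -4, 1) → (4, -4, -3)
T3 rotate right-handed about the y-axis with cos θ = -3/5, sin θ = -4/5: (1, 5, 9) → (-39/5, 5, -23/5); (4, -4, -3) → (0, -4, 5)
T4 scale by (1/2, 3/2, 1): (-39/5, 5, -23/5) → (-39/10, 15/2, -23/5); (0, -4, 5) → (0, -6, 5)
T5 rotate right-handed about the z-axis with cos θ = 8/17, sin θ = 15/17: (-39/10, 15/2, -23/5) → (-1437/170, 3/34, -23/5); (0, -6, 5) → (90/17, -48/17, 5)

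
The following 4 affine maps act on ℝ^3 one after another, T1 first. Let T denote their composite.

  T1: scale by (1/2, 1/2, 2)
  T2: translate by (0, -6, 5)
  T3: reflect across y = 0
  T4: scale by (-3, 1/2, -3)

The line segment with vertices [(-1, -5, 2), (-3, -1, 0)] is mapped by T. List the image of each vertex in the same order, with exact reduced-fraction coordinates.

T1 scale by (1/2, 1/2, 2): (-1, -5, 2) → (-1/2, -5/2, 4); (-3, -1, 0) → (-3/2, -1/2, 0)
T2 translate by (0, -6, 5): (-1/2, -5/2, 4) → (-1/2, -17/2, 9); (-3/2, -1/2, 0) → (-3/2, -13/2, 5)
T3 reflect across y = 0: (-1/2, -17/2, 9) → (-1/2, 17/2, 9); (-3/2, -13/2, 5) → (-3/2, 13/2, 5)
T4 scale by (-3, 1/2, -3): (-1/2, 17/2, 9) → (3/2, 17/4, -27); (-3/2, 13/2, 5) → (9/2, 13/4, -15)

image vertices: (3/2, 17/4, -27), (9/2, 13/4, -15)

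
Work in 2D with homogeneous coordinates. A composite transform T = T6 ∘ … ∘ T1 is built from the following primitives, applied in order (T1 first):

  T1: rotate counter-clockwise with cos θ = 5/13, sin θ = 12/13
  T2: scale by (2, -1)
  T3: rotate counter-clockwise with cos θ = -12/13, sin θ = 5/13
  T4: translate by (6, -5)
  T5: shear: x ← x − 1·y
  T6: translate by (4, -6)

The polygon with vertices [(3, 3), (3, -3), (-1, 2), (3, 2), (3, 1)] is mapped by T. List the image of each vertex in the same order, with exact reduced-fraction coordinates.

image vertices: (2892/169, -1457/169), (654/169, -1097/169), (3535/169, -2173/169), (2519/169, -1397/169), (2146/169, -1337/169)

T1 rotate counter-clockwise with cos θ = 5/13, sin θ = 12/13: (3, 3) → (-21/13, 51/13); (3, -3) → (51/13, 21/13); (-1, 2) → (-29/13, -2/13); (3, 2) → (-9/13, 46/13); (3, 1) → (3/13, 41/13)
T2 scale by (2, -1): (-21/13, 51/13) → (-42/13, -51/13); (51/13, 21/13) → (102/13, -21/13); (-29/13, -2/13) → (-58/13, 2/13); (-9/13, 46/13) → (-18/13, -46/13); (3/13, 41/13) → (6/13, -41/13)
T3 rotate counter-clockwise with cos θ = -12/13, sin θ = 5/13: (-42/13, -51/13) → (759/169, 402/169); (102/13, -21/13) → (-1119/169, 762/169); (-58/13, 2/13) → (686/169, -314/169); (-18/13, -46/13) → (446/169, 462/169); (6/13, -41/13) → (133/169, 522/169)
T4 translate by (6, -5): (759/169, 402/169) → (1773/169, -443/169); (-1119/169, 762/169) → (-105/169, -83/169); (686/169, -314/169) → (1700/169, -1159/169); (446/169, 462/169) → (1460/169, -383/169); (133/169, 522/169) → (1147/169, -323/169)
T5 shear: x ← x − 1·y: (1773/169, -443/169) → (2216/169, -443/169); (-105/169, -83/169) → (-22/169, -83/169); (1700/169, -1159/169) → (2859/169, -1159/169); (1460/169, -383/169) → (1843/169, -383/169); (1147/169, -323/169) → (1470/169, -323/169)
T6 translate by (4, -6): (2216/169, -443/169) → (2892/169, -1457/169); (-22/169, -83/169) → (654/169, -1097/169); (2859/169, -1159/169) → (3535/169, -2173/169); (1843/169, -383/169) → (2519/169, -1397/169); (1470/169, -323/169) → (2146/169, -1337/169)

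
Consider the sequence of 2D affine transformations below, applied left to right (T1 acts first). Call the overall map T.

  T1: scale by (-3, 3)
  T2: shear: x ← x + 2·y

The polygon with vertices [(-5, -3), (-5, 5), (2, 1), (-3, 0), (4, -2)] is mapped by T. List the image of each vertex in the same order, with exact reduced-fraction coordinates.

image vertices: (-3, -9), (45, 15), (0, 3), (9, 0), (-24, -6)

T1 scale by (-3, 3): (-5, -3) → (15, -9); (-5, 5) → (15, 15); (2, 1) → (-6, 3); (-3, 0) → (9, 0); (4, -2) → (-12, -6)
T2 shear: x ← x + 2·y: (15, -9) → (-3, -9); (15, 15) → (45, 15); (-6, 3) → (0, 3); (9, 0) → (9, 0); (-12, -6) → (-24, -6)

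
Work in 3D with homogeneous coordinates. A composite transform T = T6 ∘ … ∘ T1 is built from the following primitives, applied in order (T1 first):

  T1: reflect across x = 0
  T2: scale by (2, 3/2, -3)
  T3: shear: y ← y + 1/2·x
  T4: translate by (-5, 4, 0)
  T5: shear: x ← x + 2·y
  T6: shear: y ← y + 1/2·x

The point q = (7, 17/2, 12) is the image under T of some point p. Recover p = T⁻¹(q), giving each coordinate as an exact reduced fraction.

T1 = [-1 0 0 0; 0 1 0 0; 0 0 1 0; 0 0 0 1]
T2·T1 = [-2 0 0 0; 0 3/2 0 0; 0 0 -3 0; 0 0 0 1]
T3·…·T1 = [-2 0 0 0; -1 3/2 0 0; 0 0 -3 0; 0 0 0 1]
T4·…·T1 = [-2 0 0 -5; -1 3/2 0 4; 0 0 -3 0; 0 0 0 1]
T5·…·T1 = [-4 3 0 3; -1 3/2 0 4; 0 0 -3 0; 0 0 0 1]
T6·…·T1 = [-4 3 0 3; -3 3 0 11/2; 0 0 -3 0; 0 0 0 1]
det M = 9; M⁻¹ = [-1 1 0 -5/2; -1 4/3 0 -13/3; 0 0 -1/3 0; 0 0 0 1]
M⁻¹ · (7, 17/2, 12)ᵀ = (-1, 0, -4)ᵀ

p = (-1, 0, -4)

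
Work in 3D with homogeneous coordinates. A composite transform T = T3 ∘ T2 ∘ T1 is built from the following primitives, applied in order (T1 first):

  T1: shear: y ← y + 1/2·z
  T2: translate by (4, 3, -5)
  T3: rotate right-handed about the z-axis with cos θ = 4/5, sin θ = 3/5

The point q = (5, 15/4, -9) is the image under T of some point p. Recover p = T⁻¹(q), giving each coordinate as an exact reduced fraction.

T1 = [1 0 0 0; 0 1 1/2 0; 0 0 1 0; 0 0 0 1]
T2·T1 = [1 0 0 4; 0 1 1/2 3; 0 0 1 -5; 0 0 0 1]
T3·…·T1 = [4/5 -3/5 -3/10 7/5; 3/5 4/5 2/5 24/5; 0 0 1 -5; 0 0 0 1]
det M = 1; M⁻¹ = [4/5 3/5 0 -4; -3/5 4/5 -1/2 -11/2; 0 0 1 5; 0 0 0 1]
M⁻¹ · (5, 15/4, -9)ᵀ = (9/4, -1, -4)ᵀ

p = (9/4, -1, -4)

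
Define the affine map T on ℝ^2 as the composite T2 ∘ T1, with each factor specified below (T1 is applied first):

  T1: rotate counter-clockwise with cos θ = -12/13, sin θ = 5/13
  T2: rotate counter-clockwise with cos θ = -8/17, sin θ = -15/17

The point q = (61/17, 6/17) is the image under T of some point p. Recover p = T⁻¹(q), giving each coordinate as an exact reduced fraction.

T1 = [-12/13 -5/13 0; 5/13 -12/13 0; 0 0 1]
T2·T1 = [171/221 -140/221 0; 140/221 171/221 0; 0 0 1]
det M = 1; M⁻¹ = [171/221 140/221 0; -140/221 171/221 0; 0 0 1]
M⁻¹ · (61/17, 6/17)ᵀ = (3, -2)ᵀ

p = (3, -2)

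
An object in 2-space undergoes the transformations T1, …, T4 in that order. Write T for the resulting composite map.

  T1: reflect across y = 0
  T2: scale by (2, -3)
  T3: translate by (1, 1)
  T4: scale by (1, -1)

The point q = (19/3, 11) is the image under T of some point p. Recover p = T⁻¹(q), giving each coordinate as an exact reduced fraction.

p = (8/3, -4)

T1 = [1 0 0; 0 -1 0; 0 0 1]
T2·T1 = [2 0 0; 0 3 0; 0 0 1]
T3·…·T1 = [2 0 1; 0 3 1; 0 0 1]
T4·…·T1 = [2 0 1; 0 -3 -1; 0 0 1]
det M = -6; M⁻¹ = [1/2 0 -1/2; 0 -1/3 -1/3; 0 0 1]
M⁻¹ · (19/3, 11)ᵀ = (8/3, -4)ᵀ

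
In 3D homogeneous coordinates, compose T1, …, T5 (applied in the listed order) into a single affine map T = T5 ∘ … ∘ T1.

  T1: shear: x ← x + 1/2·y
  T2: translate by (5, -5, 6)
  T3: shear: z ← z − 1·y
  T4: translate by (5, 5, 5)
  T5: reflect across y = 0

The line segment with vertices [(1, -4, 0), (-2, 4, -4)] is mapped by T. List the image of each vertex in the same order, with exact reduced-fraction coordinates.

T1 shear: x ← x + 1/2·y: (1, -4, 0) → (-1, -4, 0); (-2, 4, -4) → (0, 4, -4)
T2 translate by (5, -5, 6): (-1, -4, 0) → (4, -9, 6); (0, 4, -4) → (5, -1, 2)
T3 shear: z ← z − 1·y: (4, -9, 6) → (4, -9, 15); (5, -1, 2) → (5, -1, 3)
T4 translate by (5, 5, 5): (4, -9, 15) → (9, -4, 20); (5, -1, 3) → (10, 4, 8)
T5 reflect across y = 0: (9, -4, 20) → (9, 4, 20); (10, 4, 8) → (10, -4, 8)

image vertices: (9, 4, 20), (10, -4, 8)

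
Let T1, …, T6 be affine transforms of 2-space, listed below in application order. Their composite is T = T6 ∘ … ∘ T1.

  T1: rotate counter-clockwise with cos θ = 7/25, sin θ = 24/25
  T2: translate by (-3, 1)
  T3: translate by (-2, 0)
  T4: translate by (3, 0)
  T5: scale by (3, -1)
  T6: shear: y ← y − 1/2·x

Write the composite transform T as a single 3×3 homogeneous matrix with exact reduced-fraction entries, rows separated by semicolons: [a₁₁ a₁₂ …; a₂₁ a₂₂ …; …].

T1 = [7/25 -24/25 0; 24/25 7/25 0; 0 0 1]
T2·T1 = [7/25 -24/25 -3; 24/25 7/25 1; 0 0 1]
T3·…·T1 = [7/25 -24/25 -5; 24/25 7/25 1; 0 0 1]
T4·…·T1 = [7/25 -24/25 -2; 24/25 7/25 1; 0 0 1]
T5·…·T1 = [21/25 -72/25 -6; -24/25 -7/25 -1; 0 0 1]
T6·…·T1 = [21/25 -72/25 -6; -69/50 29/25 2; 0 0 1]

T = [21/25 -72/25 -6; -69/50 29/25 2; 0 0 1]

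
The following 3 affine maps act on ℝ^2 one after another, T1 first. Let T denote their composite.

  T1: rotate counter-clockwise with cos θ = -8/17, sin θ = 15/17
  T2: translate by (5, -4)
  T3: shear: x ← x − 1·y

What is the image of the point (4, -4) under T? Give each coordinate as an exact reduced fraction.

T1 rotate counter-clockwise with cos θ = -8/17, sin θ = 15/17: (4, -4) → (28/17, 92/17)
T2 translate by (5, -4): (28/17, 92/17) → (113/17, 24/17)
T3 shear: x ← x − 1·y: (113/17, 24/17) → (89/17, 24/17)

T(p) = (89/17, 24/17)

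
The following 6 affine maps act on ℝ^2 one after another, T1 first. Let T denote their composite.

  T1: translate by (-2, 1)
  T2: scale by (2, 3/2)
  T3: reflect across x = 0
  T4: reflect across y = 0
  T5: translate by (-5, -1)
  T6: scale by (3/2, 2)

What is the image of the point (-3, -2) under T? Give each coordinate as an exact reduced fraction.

T(p) = (15/2, 1)

T1 translate by (-2, 1): (-3, -2) → (-5, -1)
T2 scale by (2, 3/2): (-5, -1) → (-10, -3/2)
T3 reflect across x = 0: (-10, -3/2) → (10, -3/2)
T4 reflect across y = 0: (10, -3/2) → (10, 3/2)
T5 translate by (-5, -1): (10, 3/2) → (5, 1/2)
T6 scale by (3/2, 2): (5, 1/2) → (15/2, 1)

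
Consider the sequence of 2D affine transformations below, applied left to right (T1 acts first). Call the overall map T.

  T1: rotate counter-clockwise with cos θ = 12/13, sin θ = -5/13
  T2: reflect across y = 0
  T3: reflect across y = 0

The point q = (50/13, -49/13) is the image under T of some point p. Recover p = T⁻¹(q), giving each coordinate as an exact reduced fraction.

T1 = [12/13 5/13 0; -5/13 12/13 0; 0 0 1]
T2·T1 = [12/13 5/13 0; 5/13 -12/13 0; 0 0 1]
T3·…·T1 = [12/13 5/13 0; -5/13 12/13 0; 0 0 1]
det M = 1; M⁻¹ = [12/13 -5/13 0; 5/13 12/13 0; 0 0 1]
M⁻¹ · (50/13, -49/13)ᵀ = (5, -2)ᵀ

p = (5, -2)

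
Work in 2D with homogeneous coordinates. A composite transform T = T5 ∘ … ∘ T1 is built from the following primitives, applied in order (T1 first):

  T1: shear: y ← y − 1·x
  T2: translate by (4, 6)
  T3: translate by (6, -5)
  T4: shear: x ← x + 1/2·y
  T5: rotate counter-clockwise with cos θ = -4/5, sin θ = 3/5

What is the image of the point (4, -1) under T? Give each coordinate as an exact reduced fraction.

T1 shear: y ← y − 1·x: (4, -1) → (4, -5)
T2 translate by (4, 6): (4, -5) → (8, 1)
T3 translate by (6, -5): (8, 1) → (14, -4)
T4 shear: x ← x + 1/2·y: (14, -4) → (12, -4)
T5 rotate counter-clockwise with cos θ = -4/5, sin θ = 3/5: (12, -4) → (-36/5, 52/5)

T(p) = (-36/5, 52/5)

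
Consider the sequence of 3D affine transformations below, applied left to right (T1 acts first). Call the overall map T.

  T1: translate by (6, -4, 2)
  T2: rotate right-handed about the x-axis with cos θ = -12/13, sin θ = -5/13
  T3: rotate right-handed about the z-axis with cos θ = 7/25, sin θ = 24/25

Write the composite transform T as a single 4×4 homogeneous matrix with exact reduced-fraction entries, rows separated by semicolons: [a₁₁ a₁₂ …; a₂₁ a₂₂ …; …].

T = [7/25 288/325 -24/65 -846/325; 24/25 -84/325 7/65 2278/325; 0 -5/13 -12/13 -4/13; 0 0 0 1]

T1 = [1 0 0 6; 0 1 0 -4; 0 0 1 2; 0 0 0 1]
T2·T1 = [1 0 0 6; 0 -12/13 5/13 58/13; 0 -5/13 -12/13 -4/13; 0 0 0 1]
T3·…·T1 = [7/25 288/325 -24/65 -846/325; 24/25 -84/325 7/65 2278/325; 0 -5/13 -12/13 -4/13; 0 0 0 1]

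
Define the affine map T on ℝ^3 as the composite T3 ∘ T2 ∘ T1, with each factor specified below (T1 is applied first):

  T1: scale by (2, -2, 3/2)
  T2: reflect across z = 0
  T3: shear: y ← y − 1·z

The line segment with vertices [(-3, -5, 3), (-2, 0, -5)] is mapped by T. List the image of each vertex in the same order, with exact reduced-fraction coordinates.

T1 scale by (2, -2, 3/2): (-3, -5, 3) → (-6, 10, 9/2); (-2, 0, -5) → (-4, 0, -15/2)
T2 reflect across z = 0: (-6, 10, 9/2) → (-6, 10, -9/2); (-4, 0, -15/2) → (-4, 0, 15/2)
T3 shear: y ← y − 1·z: (-6, 10, -9/2) → (-6, 29/2, -9/2); (-4, 0, 15/2) → (-4, -15/2, 15/2)

image vertices: (-6, 29/2, -9/2), (-4, -15/2, 15/2)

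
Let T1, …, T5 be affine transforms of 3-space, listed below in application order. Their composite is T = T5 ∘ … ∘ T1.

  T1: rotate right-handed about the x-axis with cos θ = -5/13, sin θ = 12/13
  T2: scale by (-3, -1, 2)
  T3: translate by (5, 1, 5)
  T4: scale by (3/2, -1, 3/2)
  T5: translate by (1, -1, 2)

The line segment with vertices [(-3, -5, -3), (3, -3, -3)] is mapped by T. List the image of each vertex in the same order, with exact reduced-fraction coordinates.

image vertices: (22, 35/13, -23/26), (-5, 25/13, 121/26)

T1 rotate right-handed about the x-axis with cos θ = -5/13, sin θ = 12/13: (-3, -5, -3) → (-3, 61/13, -45/13); (3, -3, -3) → (3, 51/13, -21/13)
T2 scale by (-3, -1, 2): (-3, 61/13, -45/13) → (9, -61/13, -90/13); (3, 51/13, -21/13) → (-9, -51/13, -42/13)
T3 translate by (5, 1, 5): (9, -61/13, -90/13) → (14, -48/13, -25/13); (-9, -51/13, -42/13) → (-4, -38/13, 23/13)
T4 scale by (3/2, -1, 3/2): (14, -48/13, -25/13) → (21, 48/13, -75/26); (-4, -38/13, 23/13) → (-6, 38/13, 69/26)
T5 translate by (1, -1, 2): (21, 48/13, -75/26) → (22, 35/13, -23/26); (-6, 38/13, 69/26) → (-5, 25/13, 121/26)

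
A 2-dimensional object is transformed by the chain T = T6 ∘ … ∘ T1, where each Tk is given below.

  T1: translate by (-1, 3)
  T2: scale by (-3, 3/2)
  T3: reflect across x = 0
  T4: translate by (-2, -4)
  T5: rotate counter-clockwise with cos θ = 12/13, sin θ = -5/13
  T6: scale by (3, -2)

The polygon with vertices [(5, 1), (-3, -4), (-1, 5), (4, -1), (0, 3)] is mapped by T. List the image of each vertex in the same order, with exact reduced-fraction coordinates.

image vertices: (30, 4), (-1173/26, -8/13), (-168/13, -272/13), (237/13, 94/13), (-105/13, -170/13)

T1 translate by (-1, 3): (5, 1) → (4, 4); (-3, -4) → (-4, -1); (-1, 5) → (-2, 8); (4, -1) → (3, 2); (0, 3) → (-1, 6)
T2 scale by (-3, 3/2): (4, 4) → (-12, 6); (-4, -1) → (12, -3/2); (-2, 8) → (6, 12); (3, 2) → (-9, 3); (-1, 6) → (3, 9)
T3 reflect across x = 0: (-12, 6) → (12, 6); (12, -3/2) → (-12, -3/2); (6, 12) → (-6, 12); (-9, 3) → (9, 3); (3, 9) → (-3, 9)
T4 translate by (-2, -4): (12, 6) → (10, 2); (-12, -3/2) → (-14, -11/2); (-6, 12) → (-8, 8); (9, 3) → (7, -1); (-3, 9) → (-5, 5)
T5 rotate counter-clockwise with cos θ = 12/13, sin θ = -5/13: (10, 2) → (10, -2); (-14, -11/2) → (-391/26, 4/13); (-8, 8) → (-56/13, 136/13); (7, -1) → (79/13, -47/13); (-5, 5) → (-35/13, 85/13)
T6 scale by (3, -2): (10, -2) → (30, 4); (-391/26, 4/13) → (-1173/26, -8/13); (-56/13, 136/13) → (-168/13, -272/13); (79/13, -47/13) → (237/13, 94/13); (-35/13, 85/13) → (-105/13, -170/13)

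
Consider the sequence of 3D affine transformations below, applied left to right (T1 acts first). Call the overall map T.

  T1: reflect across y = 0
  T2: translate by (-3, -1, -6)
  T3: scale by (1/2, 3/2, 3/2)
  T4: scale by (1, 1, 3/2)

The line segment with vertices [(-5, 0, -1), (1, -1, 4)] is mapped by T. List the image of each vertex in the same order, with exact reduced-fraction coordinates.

T1 reflect across y = 0: (-5, 0, -1) → (-5, 0, -1); (1, -1, 4) → (1, 1, 4)
T2 translate by (-3, -1, -6): (-5, 0, -1) → (-8, -1, -7); (1, 1, 4) → (-2, 0, -2)
T3 scale by (1/2, 3/2, 3/2): (-8, -1, -7) → (-4, -3/2, -21/2); (-2, 0, -2) → (-1, 0, -3)
T4 scale by (1, 1, 3/2): (-4, -3/2, -21/2) → (-4, -3/2, -63/4); (-1, 0, -3) → (-1, 0, -9/2)

image vertices: (-4, -3/2, -63/4), (-1, 0, -9/2)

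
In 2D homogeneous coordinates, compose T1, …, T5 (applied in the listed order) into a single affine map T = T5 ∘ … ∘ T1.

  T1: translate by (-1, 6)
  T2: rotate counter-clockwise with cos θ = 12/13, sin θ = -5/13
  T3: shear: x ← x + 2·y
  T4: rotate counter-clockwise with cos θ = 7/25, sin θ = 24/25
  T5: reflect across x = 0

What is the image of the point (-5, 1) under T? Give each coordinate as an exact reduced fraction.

T(p) = (1399/325, 414/25)

T1 translate by (-1, 6): (-5, 1) → (-6, 7)
T2 rotate counter-clockwise with cos θ = 12/13, sin θ = -5/13: (-6, 7) → (-37/13, 114/13)
T3 shear: x ← x + 2·y: (-37/13, 114/13) → (191/13, 114/13)
T4 rotate counter-clockwise with cos θ = 7/25, sin θ = 24/25: (191/13, 114/13) → (-1399/325, 414/25)
T5 reflect across x = 0: (-1399/325, 414/25) → (1399/325, 414/25)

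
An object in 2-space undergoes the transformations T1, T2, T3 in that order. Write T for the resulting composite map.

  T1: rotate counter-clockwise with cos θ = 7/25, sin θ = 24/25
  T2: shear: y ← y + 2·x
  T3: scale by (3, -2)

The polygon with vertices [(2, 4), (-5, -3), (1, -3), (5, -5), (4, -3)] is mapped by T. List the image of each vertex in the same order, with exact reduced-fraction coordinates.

T1 rotate counter-clockwise with cos θ = 7/25, sin θ = 24/25: (2, 4) → (-82/25, 76/25); (-5, -3) → (37/25, -141/25); (1, -3) → (79/25, 3/25); (5, -5) → (31/5, 17/5); (4, -3) → (4, 3)
T2 shear: y ← y + 2·x: (-82/25, 76/25) → (-82/25, -88/25); (37/25, -141/25) → (37/25, -67/25); (79/25, 3/25) → (79/25, 161/25); (31/5, 17/5) → (31/5, 79/5); (4, 3) → (4, 11)
T3 scale by (3, -2): (-82/25, -88/25) → (-246/25, 176/25); (37/25, -67/25) → (111/25, 134/25); (79/25, 161/25) → (237/25, -322/25); (31/5, 79/5) → (93/5, -158/5); (4, 11) → (12, -22)

image vertices: (-246/25, 176/25), (111/25, 134/25), (237/25, -322/25), (93/5, -158/5), (12, -22)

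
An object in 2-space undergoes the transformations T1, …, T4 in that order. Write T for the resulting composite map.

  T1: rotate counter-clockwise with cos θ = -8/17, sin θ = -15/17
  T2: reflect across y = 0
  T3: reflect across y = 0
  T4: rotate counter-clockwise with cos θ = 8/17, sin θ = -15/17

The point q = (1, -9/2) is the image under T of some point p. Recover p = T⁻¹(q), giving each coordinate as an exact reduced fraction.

p = (-1, 9/2)

T1 = [-8/17 15/17 0; -15/17 -8/17 0; 0 0 1]
T2·T1 = [-8/17 15/17 0; 15/17 8/17 0; 0 0 1]
T3·…·T1 = [-8/17 15/17 0; -15/17 -8/17 0; 0 0 1]
T4·…·T1 = [-1 0 0; 0 -1 0; 0 0 1]
det M = 1; M⁻¹ = [-1 0 0; 0 -1 0; 0 0 1]
M⁻¹ · (1, -9/2)ᵀ = (-1, 9/2)ᵀ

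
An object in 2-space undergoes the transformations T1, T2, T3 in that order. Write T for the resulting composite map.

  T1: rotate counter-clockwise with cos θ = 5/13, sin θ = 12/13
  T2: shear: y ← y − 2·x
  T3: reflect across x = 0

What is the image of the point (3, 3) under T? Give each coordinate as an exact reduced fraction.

T(p) = (21/13, 93/13)

T1 rotate counter-clockwise with cos θ = 5/13, sin θ = 12/13: (3, 3) → (-21/13, 51/13)
T2 shear: y ← y − 2·x: (-21/13, 51/13) → (-21/13, 93/13)
T3 reflect across x = 0: (-21/13, 93/13) → (21/13, 93/13)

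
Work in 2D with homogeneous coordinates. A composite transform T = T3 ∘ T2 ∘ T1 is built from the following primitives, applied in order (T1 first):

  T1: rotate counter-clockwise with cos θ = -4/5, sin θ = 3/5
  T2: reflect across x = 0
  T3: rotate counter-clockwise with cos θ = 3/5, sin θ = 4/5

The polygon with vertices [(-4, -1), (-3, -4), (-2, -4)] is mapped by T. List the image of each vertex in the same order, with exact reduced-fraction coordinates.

image vertices: (-1, -4), (-4, -3), (-4, -2)

T1 rotate counter-clockwise with cos θ = -4/5, sin θ = 3/5: (-4, -1) → (19/5, -8/5); (-3, -4) → (24/5, 7/5); (-2, -4) → (4, 2)
T2 reflect across x = 0: (19/5, -8/5) → (-19/5, -8/5); (24/5, 7/5) → (-24/5, 7/5); (4, 2) → (-4, 2)
T3 rotate counter-clockwise with cos θ = 3/5, sin θ = 4/5: (-19/5, -8/5) → (-1, -4); (-24/5, 7/5) → (-4, -3); (-4, 2) → (-4, -2)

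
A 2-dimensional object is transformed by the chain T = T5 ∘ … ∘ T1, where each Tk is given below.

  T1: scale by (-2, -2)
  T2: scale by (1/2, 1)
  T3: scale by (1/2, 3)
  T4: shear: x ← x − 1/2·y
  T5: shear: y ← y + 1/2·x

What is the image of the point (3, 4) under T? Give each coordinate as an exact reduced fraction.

T(p) = (21/2, -75/4)

T1 scale by (-2, -2): (3, 4) → (-6, -8)
T2 scale by (1/2, 1): (-6, -8) → (-3, -8)
T3 scale by (1/2, 3): (-3, -8) → (-3/2, -24)
T4 shear: x ← x − 1/2·y: (-3/2, -24) → (21/2, -24)
T5 shear: y ← y + 1/2·x: (21/2, -24) → (21/2, -75/4)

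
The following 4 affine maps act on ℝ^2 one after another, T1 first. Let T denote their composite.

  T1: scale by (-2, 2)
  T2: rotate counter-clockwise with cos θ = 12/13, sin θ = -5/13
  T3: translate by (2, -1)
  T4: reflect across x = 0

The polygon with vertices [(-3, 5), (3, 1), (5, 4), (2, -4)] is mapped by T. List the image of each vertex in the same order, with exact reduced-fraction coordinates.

T1 scale by (-2, 2): (-3, 5) → (6, 10); (3, 1) → (-6, 2); (5, 4) → (-10, 8); (2, -4) → (-4, -8)
T2 rotate counter-clockwise with cos θ = 12/13, sin θ = -5/13: (6, 10) → (122/13, 90/13); (-6, 2) → (-62/13, 54/13); (-10, 8) → (-80/13, 146/13); (-4, -8) → (-88/13, -76/13)
T3 translate by (2, -1): (122/13, 90/13) → (148/13, 77/13); (-62/13, 54/13) → (-36/13, 41/13); (-80/13, 146/13) → (-54/13, 133/13); (-88/13, -76/13) → (-62/13, -89/13)
T4 reflect across x = 0: (148/13, 77/13) → (-148/13, 77/13); (-36/13, 41/13) → (36/13, 41/13); (-54/13, 133/13) → (54/13, 133/13); (-62/13, -89/13) → (62/13, -89/13)

image vertices: (-148/13, 77/13), (36/13, 41/13), (54/13, 133/13), (62/13, -89/13)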